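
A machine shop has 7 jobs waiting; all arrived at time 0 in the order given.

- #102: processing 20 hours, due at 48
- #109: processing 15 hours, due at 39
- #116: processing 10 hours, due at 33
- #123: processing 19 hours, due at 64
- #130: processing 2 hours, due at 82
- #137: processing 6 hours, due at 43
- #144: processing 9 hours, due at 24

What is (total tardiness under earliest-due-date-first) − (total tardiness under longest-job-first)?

EDD (increasing due date): #144 #116 #109 #137 #102 #123 #130.
#144: 0→9, due 24, tardiness 0
#116: 9→19, due 33, tardiness 0
#109: 19→34, due 39, tardiness 0
#137: 34→40, due 43, tardiness 0
#102: 40→60, due 48, tardiness 12
#123: 60→79, due 64, tardiness 15
#130: 79→81, due 82, tardiness 0
Sum = 0+0+0+0+12+15+0 = 27.
LPT (decreasing processing time): #102 #123 #109 #116 #144 #137 #130.
#102: 0→20, due 48, tardiness 0
#123: 20→39, due 64, tardiness 0
#109: 39→54, due 39, tardiness 15
#116: 54→64, due 33, tardiness 31
#144: 64→73, due 24, tardiness 49
#137: 73→79, due 43, tardiness 36
#130: 79→81, due 82, tardiness 0
Sum = 0+0+15+31+49+36+0 = 131.
Difference = 27 − 131 = -104.

-104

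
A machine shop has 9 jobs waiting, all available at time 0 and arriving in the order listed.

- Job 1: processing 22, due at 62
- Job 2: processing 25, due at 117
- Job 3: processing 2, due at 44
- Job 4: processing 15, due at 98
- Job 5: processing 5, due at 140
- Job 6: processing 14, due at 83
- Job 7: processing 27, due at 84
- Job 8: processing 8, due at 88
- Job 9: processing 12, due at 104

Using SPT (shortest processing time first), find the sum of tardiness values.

SPT (increasing processing time): Job 3 Job 5 Job 8 Job 9 Job 6 Job 4 Job 1 Job 2 Job 7.
Job 3: 0→2, due 44, tardiness 0
Job 5: 2→7, due 140, tardiness 0
Job 8: 7→15, due 88, tardiness 0
Job 9: 15→27, due 104, tardiness 0
Job 6: 27→41, due 83, tardiness 0
Job 4: 41→56, due 98, tardiness 0
Job 1: 56→78, due 62, tardiness 16
Job 2: 78→103, due 117, tardiness 0
Job 7: 103→130, due 84, tardiness 46
Sum = 0+0+0+0+0+0+16+0+46 = 62.

62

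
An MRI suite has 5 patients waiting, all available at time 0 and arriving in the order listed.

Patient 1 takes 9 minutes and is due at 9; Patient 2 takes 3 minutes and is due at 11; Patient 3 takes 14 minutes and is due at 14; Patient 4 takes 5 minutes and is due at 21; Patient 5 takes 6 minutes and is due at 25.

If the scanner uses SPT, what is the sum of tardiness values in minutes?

37

SPT (increasing processing time): Patient 2 Patient 4 Patient 5 Patient 1 Patient 3.
Patient 2: 0→3, due 11, tardiness 0
Patient 4: 3→8, due 21, tardiness 0
Patient 5: 8→14, due 25, tardiness 0
Patient 1: 14→23, due 9, tardiness 14
Patient 3: 23→37, due 14, tardiness 23
Sum = 0+0+0+14+23 = 37.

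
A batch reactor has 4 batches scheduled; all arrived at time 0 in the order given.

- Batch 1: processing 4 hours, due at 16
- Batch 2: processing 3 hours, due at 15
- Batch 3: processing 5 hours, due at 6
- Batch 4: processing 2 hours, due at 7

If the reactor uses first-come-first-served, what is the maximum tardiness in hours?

7

FIFO (arrival order): Batch 1 Batch 2 Batch 3 Batch 4.
Batch 1: 0→4, due 16, tardiness 0
Batch 2: 4→7, due 15, tardiness 0
Batch 3: 7→12, due 6, tardiness 6
Batch 4: 12→14, due 7, tardiness 7
Maximum = 7.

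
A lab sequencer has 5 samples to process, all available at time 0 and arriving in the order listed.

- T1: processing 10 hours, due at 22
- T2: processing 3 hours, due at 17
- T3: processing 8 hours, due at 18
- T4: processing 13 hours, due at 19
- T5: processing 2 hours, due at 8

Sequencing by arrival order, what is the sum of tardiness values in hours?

46

FIFO (arrival order): T1 T2 T3 T4 T5.
T1: 0→10, due 22, tardiness 0
T2: 10→13, due 17, tardiness 0
T3: 13→21, due 18, tardiness 3
T4: 21→34, due 19, tardiness 15
T5: 34→36, due 8, tardiness 28
Sum = 0+0+3+15+28 = 46.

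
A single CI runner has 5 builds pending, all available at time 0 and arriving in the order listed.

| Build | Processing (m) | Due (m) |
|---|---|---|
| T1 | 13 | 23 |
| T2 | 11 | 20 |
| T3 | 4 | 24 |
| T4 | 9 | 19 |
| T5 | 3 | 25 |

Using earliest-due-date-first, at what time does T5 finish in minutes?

40

EDD (increasing due date): T4 T2 T1 T3 T5.
T4: 0→9
T2: 9→20
T1: 20→33
T3: 33→37
T5: 37→40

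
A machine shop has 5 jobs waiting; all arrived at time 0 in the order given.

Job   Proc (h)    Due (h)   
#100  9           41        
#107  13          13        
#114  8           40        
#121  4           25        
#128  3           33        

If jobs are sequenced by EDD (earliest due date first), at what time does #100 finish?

EDD (increasing due date): #107 #121 #128 #114 #100.
#107: 0→13
#121: 13→17
#128: 17→20
#114: 20→28
#100: 28→37

37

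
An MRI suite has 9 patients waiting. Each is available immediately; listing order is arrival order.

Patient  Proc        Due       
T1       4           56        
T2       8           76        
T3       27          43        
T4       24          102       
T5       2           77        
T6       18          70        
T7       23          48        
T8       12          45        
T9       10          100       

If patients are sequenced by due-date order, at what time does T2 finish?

EDD (increasing due date): T3 T8 T7 T1 T6 T2 T5 T9 T4.
T3: 0→27
T8: 27→39
T7: 39→62
T1: 62→66
T6: 66→84
T2: 84→92

92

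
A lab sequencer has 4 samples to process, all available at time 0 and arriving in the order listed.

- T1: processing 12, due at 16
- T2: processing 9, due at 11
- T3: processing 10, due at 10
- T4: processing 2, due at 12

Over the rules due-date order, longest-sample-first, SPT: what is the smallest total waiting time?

34

EDD (increasing due date): T3 T2 T4 T1.
T3: waits 0, runs 0→10
T2: waits 10, runs 10→19
T4: waits 19, runs 19→21
T1: waits 21, runs 21→33
Sum = 0+10+19+21 = 50.
LPT (decreasing processing time): T1 T3 T2 T4.
T1: waits 0, runs 0→12
T3: waits 12, runs 12→22
T2: waits 22, runs 22→31
T4: waits 31, runs 31→33
Sum = 0+12+22+31 = 65.
SPT (increasing processing time): T4 T2 T3 T1.
T4: waits 0, runs 0→2
T2: waits 2, runs 2→11
T3: waits 11, runs 11→21
T1: waits 21, runs 21→33
Sum = 0+2+11+21 = 34.
EDD 50, LPT 65, SPT 34 → minimum 34.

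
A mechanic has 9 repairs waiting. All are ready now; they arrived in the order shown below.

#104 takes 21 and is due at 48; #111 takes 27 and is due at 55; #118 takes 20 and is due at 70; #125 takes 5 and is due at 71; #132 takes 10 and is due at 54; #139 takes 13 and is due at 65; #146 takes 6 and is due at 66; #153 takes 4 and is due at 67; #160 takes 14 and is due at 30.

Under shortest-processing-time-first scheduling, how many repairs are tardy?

4

SPT (increasing processing time): #153 #125 #146 #132 #139 #160 #118 #104 #111.
#153: 0→4, due 67, tardiness 0
#125: 4→9, due 71, tardiness 0
#146: 9→15, due 66, tardiness 0
#132: 15→25, due 54, tardiness 0
#139: 25→38, due 65, tardiness 0
#160: 38→52, due 30, tardiness 22
#118: 52→72, due 70, tardiness 2
#104: 72→93, due 48, tardiness 45
#111: 93→120, due 55, tardiness 65
Late repairs: 4.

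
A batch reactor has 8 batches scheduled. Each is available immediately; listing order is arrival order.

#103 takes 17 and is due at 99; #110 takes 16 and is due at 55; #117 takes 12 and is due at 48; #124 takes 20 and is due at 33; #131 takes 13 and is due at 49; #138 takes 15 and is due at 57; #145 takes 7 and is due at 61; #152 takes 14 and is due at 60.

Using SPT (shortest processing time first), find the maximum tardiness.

81

SPT (increasing processing time): #145 #117 #131 #152 #138 #110 #103 #124.
#145: 0→7, due 61, tardiness 0
#117: 7→19, due 48, tardiness 0
#131: 19→32, due 49, tardiness 0
#152: 32→46, due 60, tardiness 0
#138: 46→61, due 57, tardiness 4
#110: 61→77, due 55, tardiness 22
#103: 77→94, due 99, tardiness 0
#124: 94→114, due 33, tardiness 81
Maximum = 81.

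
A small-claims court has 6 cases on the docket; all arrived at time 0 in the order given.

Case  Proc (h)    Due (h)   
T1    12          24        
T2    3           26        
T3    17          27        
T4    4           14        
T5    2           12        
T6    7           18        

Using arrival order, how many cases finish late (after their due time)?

4

FIFO (arrival order): T1 T2 T3 T4 T5 T6.
T1: 0→12, due 24, tardiness 0
T2: 12→15, due 26, tardiness 0
T3: 15→32, due 27, tardiness 5
T4: 32→36, due 14, tardiness 22
T5: 36→38, due 12, tardiness 26
T6: 38→45, due 18, tardiness 27
Late cases: 4.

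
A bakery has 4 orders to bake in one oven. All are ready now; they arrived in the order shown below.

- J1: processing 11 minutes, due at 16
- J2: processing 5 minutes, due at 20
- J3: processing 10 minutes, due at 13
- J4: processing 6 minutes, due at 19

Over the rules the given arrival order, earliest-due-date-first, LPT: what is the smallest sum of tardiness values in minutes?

FIFO (arrival order): J1 J2 J3 J4.
J1: 0→11, due 16, tardiness 0
J2: 11→16, due 20, tardiness 0
J3: 16→26, due 13, tardiness 13
J4: 26→32, due 19, tardiness 13
Sum = 0+0+13+13 = 26.
EDD (increasing due date): J3 J1 J4 J2.
J3: 0→10, due 13, tardiness 0
J1: 10→21, due 16, tardiness 5
J4: 21→27, due 19, tardiness 8
J2: 27→32, due 20, tardiness 12
Sum = 0+5+8+12 = 25.
LPT (decreasing processing time): J1 J3 J4 J2.
J1: 0→11, due 16, tardiness 0
J3: 11→21, due 13, tardiness 8
J4: 21→27, due 19, tardiness 8
J2: 27→32, due 20, tardiness 12
Sum = 0+8+8+12 = 28.
FIFO 26, EDD 25, LPT 28 → minimum 25.

25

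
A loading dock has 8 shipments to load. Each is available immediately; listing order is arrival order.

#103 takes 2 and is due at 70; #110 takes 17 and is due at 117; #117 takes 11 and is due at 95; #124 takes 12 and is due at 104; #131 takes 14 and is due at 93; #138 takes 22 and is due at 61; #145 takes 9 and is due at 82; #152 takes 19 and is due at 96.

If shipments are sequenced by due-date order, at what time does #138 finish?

EDD (increasing due date): #138 #103 #145 #131 #117 #152 #124 #110.
#138: 0→22

22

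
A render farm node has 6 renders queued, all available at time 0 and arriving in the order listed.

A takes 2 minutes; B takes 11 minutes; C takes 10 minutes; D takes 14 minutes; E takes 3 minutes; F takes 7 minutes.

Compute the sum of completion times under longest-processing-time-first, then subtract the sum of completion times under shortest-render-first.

87

LPT (decreasing processing time): D B C F E A.
D: 0→14
B: 14→25
C: 25→35
F: 35→42
E: 42→45
A: 45→47
Sum = 14+25+35+42+45+47 = 208.
SPT (increasing processing time): A E F C B D.
A: 0→2
E: 2→5
F: 5→12
C: 12→22
B: 22→33
D: 33→47
Sum = 2+5+12+22+33+47 = 121.
Difference = 208 − 121 = 87.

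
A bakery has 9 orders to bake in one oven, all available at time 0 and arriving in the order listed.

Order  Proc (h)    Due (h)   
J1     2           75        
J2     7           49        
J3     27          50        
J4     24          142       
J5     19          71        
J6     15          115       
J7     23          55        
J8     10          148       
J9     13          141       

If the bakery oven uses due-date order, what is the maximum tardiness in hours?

5

EDD (increasing due date): J2 J3 J7 J5 J1 J6 J9 J4 J8.
J2: 0→7, due 49, tardiness 0
J3: 7→34, due 50, tardiness 0
J7: 34→57, due 55, tardiness 2
J5: 57→76, due 71, tardiness 5
J1: 76→78, due 75, tardiness 3
J6: 78→93, due 115, tardiness 0
J9: 93→106, due 141, tardiness 0
J4: 106→130, due 142, tardiness 0
J8: 130→140, due 148, tardiness 0
Maximum = 5.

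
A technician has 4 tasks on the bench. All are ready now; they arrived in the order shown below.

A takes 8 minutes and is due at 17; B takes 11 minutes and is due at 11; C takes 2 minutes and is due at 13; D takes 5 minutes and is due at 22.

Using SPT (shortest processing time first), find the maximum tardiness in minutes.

SPT (increasing processing time): C D A B.
C: 0→2, due 13, tardiness 0
D: 2→7, due 22, tardiness 0
A: 7→15, due 17, tardiness 0
B: 15→26, due 11, tardiness 15
Maximum = 15.

15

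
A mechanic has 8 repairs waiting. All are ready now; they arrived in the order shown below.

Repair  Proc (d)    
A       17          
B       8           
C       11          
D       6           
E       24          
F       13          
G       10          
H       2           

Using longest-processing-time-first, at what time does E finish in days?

24

LPT (decreasing processing time): E A F C G B D H.
E: 0→24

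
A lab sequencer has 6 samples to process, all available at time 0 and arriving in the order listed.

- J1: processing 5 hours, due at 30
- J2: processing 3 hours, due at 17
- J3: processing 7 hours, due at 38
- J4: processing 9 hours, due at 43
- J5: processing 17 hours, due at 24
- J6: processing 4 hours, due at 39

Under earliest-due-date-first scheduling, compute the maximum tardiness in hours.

EDD (increasing due date): J2 J5 J1 J3 J6 J4.
J2: 0→3, due 17, tardiness 0
J5: 3→20, due 24, tardiness 0
J1: 20→25, due 30, tardiness 0
J3: 25→32, due 38, tardiness 0
J6: 32→36, due 39, tardiness 0
J4: 36→45, due 43, tardiness 2
Maximum = 2.

2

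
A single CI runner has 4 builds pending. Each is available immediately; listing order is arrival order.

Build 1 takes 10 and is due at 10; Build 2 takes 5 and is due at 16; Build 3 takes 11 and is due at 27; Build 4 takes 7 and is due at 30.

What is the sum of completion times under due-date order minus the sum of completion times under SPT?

12

EDD (increasing due date): Build 1 Build 2 Build 3 Build 4.
Build 1: 0→10
Build 2: 10→15
Build 3: 15→26
Build 4: 26→33
Sum = 10+15+26+33 = 84.
SPT (increasing processing time): Build 2 Build 4 Build 1 Build 3.
Build 2: 0→5
Build 4: 5→12
Build 1: 12→22
Build 3: 22→33
Sum = 5+12+22+33 = 72.
Difference = 84 − 72 = 12.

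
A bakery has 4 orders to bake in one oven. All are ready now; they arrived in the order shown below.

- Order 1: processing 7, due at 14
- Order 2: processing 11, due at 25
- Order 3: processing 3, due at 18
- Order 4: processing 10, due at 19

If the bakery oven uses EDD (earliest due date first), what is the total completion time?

68

EDD (increasing due date): Order 1 Order 3 Order 4 Order 2.
Order 1: 0→7
Order 3: 7→10
Order 4: 10→20
Order 2: 20→31
Sum = 7+10+20+31 = 68.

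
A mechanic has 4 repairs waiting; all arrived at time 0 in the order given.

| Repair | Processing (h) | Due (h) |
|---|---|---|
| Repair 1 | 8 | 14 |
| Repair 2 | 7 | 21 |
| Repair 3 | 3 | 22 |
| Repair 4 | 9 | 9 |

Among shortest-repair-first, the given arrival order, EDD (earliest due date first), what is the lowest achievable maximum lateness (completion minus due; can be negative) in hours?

5

SPT (increasing processing time): Repair 3 Repair 2 Repair 1 Repair 4.
Repair 3: 0→3, due 22, lateness -19
Repair 2: 3→10, due 21, lateness -11
Repair 1: 10→18, due 14, lateness 4
Repair 4: 18→27, due 9, lateness 18
Maximum = 18.
FIFO (arrival order): Repair 1 Repair 2 Repair 3 Repair 4.
Repair 1: 0→8, due 14, lateness -6
Repair 2: 8→15, due 21, lateness -6
Repair 3: 15→18, due 22, lateness -4
Repair 4: 18→27, due 9, lateness 18
Maximum = 18.
EDD (increasing due date): Repair 4 Repair 1 Repair 2 Repair 3.
Repair 4: 0→9, due 9, lateness 0
Repair 1: 9→17, due 14, lateness 3
Repair 2: 17→24, due 21, lateness 3
Repair 3: 24→27, due 22, lateness 5
Maximum = 5.
SPT 18, FIFO 18, EDD 5 → minimum 5.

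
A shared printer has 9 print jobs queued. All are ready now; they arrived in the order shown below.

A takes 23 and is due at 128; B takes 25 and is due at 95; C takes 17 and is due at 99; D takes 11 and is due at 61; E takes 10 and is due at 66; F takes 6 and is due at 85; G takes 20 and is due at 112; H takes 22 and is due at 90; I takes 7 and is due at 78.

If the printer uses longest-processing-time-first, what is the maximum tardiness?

62

LPT (decreasing processing time): B A H G C D E I F.
B: 0→25, due 95, tardiness 0
A: 25→48, due 128, tardiness 0
H: 48→70, due 90, tardiness 0
G: 70→90, due 112, tardiness 0
C: 90→107, due 99, tardiness 8
D: 107→118, due 61, tardiness 57
E: 118→128, due 66, tardiness 62
I: 128→135, due 78, tardiness 57
F: 135→141, due 85, tardiness 56
Maximum = 62.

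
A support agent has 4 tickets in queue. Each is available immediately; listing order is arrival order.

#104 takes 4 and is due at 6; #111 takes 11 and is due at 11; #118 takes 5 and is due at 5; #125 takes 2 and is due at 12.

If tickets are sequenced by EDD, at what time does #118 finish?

5

EDD (increasing due date): #118 #104 #111 #125.
#118: 0→5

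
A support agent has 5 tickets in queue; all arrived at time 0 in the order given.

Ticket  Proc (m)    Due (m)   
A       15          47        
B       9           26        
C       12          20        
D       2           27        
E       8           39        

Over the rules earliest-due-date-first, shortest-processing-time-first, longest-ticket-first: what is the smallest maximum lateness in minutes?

-1

EDD (increasing due date): C B D E A.
C: 0→12, due 20, lateness -8
B: 12→21, due 26, lateness -5
D: 21→23, due 27, lateness -4
E: 23→31, due 39, lateness -8
A: 31→46, due 47, lateness -1
Maximum = -1.
SPT (increasing processing time): D E B C A.
D: 0→2, due 27, lateness -25
E: 2→10, due 39, lateness -29
B: 10→19, due 26, lateness -7
C: 19→31, due 20, lateness 11
A: 31→46, due 47, lateness -1
Maximum = 11.
LPT (decreasing processing time): A C B E D.
A: 0→15, due 47, lateness -32
C: 15→27, due 20, lateness 7
B: 27→36, due 26, lateness 10
E: 36→44, due 39, lateness 5
D: 44→46, due 27, lateness 19
Maximum = 19.
EDD -1, SPT 11, LPT 19 → minimum -1.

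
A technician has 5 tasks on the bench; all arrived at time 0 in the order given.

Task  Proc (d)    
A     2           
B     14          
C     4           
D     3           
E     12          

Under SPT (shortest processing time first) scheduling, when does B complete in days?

SPT (increasing processing time): A D C E B.
A: 0→2
D: 2→5
C: 5→9
E: 9→21
B: 21→35

35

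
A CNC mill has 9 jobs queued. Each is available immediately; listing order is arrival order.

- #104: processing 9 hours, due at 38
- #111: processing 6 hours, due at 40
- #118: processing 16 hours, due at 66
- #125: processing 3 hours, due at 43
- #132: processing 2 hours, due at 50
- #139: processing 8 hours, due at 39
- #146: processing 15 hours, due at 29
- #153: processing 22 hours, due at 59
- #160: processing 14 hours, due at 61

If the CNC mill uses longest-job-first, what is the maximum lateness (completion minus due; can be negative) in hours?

LPT (decreasing processing time): #153 #118 #146 #160 #104 #139 #111 #125 #132.
#153: 0→22, due 59, lateness -37
#118: 22→38, due 66, lateness -28
#146: 38→53, due 29, lateness 24
#160: 53→67, due 61, lateness 6
#104: 67→76, due 38, lateness 38
#139: 76→84, due 39, lateness 45
#111: 84→90, due 40, lateness 50
#125: 90→93, due 43, lateness 50
#132: 93→95, due 50, lateness 45
Maximum = 50.

50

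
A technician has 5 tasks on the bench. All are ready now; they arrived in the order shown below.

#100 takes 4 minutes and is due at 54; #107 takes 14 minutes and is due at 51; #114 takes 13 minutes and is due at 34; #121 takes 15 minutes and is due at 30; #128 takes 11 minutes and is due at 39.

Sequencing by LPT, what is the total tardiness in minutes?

25

LPT (decreasing processing time): #121 #107 #114 #128 #100.
#121: 0→15, due 30, tardiness 0
#107: 15→29, due 51, tardiness 0
#114: 29→42, due 34, tardiness 8
#128: 42→53, due 39, tardiness 14
#100: 53→57, due 54, tardiness 3
Sum = 0+0+8+14+3 = 25.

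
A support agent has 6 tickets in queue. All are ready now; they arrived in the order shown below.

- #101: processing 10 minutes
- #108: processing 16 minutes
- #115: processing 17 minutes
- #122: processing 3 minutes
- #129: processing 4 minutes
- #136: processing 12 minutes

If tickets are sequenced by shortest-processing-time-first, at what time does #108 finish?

45

SPT (increasing processing time): #122 #129 #101 #136 #108 #115.
#122: 0→3
#129: 3→7
#101: 7→17
#136: 17→29
#108: 29→45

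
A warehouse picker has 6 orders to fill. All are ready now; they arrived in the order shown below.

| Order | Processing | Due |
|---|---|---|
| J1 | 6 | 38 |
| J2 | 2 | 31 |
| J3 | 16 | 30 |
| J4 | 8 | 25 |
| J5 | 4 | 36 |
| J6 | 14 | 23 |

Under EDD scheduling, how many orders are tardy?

4

EDD (increasing due date): J6 J4 J3 J2 J5 J1.
J6: 0→14, due 23, tardiness 0
J4: 14→22, due 25, tardiness 0
J3: 22→38, due 30, tardiness 8
J2: 38→40, due 31, tardiness 9
J5: 40→44, due 36, tardiness 8
J1: 44→50, due 38, tardiness 12
Late orders: 4.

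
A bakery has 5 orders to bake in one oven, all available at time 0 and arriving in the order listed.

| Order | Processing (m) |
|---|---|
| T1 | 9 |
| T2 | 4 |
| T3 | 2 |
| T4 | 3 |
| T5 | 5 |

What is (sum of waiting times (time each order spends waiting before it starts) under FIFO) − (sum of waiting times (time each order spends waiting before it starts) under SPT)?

FIFO (arrival order): T1 T2 T3 T4 T5.
T1: waits 0, runs 0→9
T2: waits 9, runs 9→13
T3: waits 13, runs 13→15
T4: waits 15, runs 15→18
T5: waits 18, runs 18→23
Sum = 0+9+13+15+18 = 55.
SPT (increasing processing time): T3 T4 T2 T5 T1.
T3: waits 0, runs 0→2
T4: waits 2, runs 2→5
T2: waits 5, runs 5→9
T5: waits 9, runs 9→14
T1: waits 14, runs 14→23
Sum = 0+2+5+9+14 = 30.
Difference = 55 − 30 = 25.

25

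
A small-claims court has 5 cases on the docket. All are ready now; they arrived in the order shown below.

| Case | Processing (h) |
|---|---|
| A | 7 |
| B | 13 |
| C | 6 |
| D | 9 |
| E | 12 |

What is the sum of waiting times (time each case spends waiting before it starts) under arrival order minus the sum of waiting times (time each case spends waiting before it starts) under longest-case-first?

-25

FIFO (arrival order): A B C D E.
A: waits 0, runs 0→7
B: waits 7, runs 7→20
C: waits 20, runs 20→26
D: waits 26, runs 26→35
E: waits 35, runs 35→47
Sum = 0+7+20+26+35 = 88.
LPT (decreasing processing time): B E D A C.
B: waits 0, runs 0→13
E: waits 13, runs 13→25
D: waits 25, runs 25→34
A: waits 34, runs 34→41
C: waits 41, runs 41→47
Sum = 0+13+25+34+41 = 113.
Difference = 88 − 113 = -25.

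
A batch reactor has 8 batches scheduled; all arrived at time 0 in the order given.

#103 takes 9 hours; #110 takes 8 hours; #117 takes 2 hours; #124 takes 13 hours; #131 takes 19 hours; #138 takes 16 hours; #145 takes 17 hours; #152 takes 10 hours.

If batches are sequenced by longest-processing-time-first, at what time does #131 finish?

LPT (decreasing processing time): #131 #145 #138 #124 #152 #103 #110 #117.
#131: 0→19

19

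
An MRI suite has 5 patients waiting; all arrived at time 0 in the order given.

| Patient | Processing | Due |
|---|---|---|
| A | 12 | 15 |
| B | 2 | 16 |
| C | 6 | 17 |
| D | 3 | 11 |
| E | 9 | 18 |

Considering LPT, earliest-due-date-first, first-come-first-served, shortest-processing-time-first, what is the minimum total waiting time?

38

LPT (decreasing processing time): A E C D B.
A: waits 0, runs 0→12
E: waits 12, runs 12→21
C: waits 21, runs 21→27
D: waits 27, runs 27→30
B: waits 30, runs 30→32
Sum = 0+12+21+27+30 = 90.
EDD (increasing due date): D A B C E.
D: waits 0, runs 0→3
A: waits 3, runs 3→15
B: waits 15, runs 15→17
C: waits 17, runs 17→23
E: waits 23, runs 23→32
Sum = 0+3+15+17+23 = 58.
FIFO (arrival order): A B C D E.
A: waits 0, runs 0→12
B: waits 12, runs 12→14
C: waits 14, runs 14→20
D: waits 20, runs 20→23
E: waits 23, runs 23→32
Sum = 0+12+14+20+23 = 69.
SPT (increasing processing time): B D C E A.
B: waits 0, runs 0→2
D: waits 2, runs 2→5
C: waits 5, runs 5→11
E: waits 11, runs 11→20
A: waits 20, runs 20→32
Sum = 0+2+5+11+20 = 38.
LPT 90, EDD 58, FIFO 69, SPT 38 → minimum 38.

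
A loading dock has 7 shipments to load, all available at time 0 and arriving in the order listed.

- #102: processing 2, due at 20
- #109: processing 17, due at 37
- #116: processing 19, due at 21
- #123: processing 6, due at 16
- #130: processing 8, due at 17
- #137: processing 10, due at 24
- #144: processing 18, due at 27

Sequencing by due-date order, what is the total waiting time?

EDD (increasing due date): #123 #130 #102 #116 #137 #144 #109.
#123: waits 0, runs 0→6
#130: waits 6, runs 6→14
#102: waits 14, runs 14→16
#116: waits 16, runs 16→35
#137: waits 35, runs 35→45
#144: waits 45, runs 45→63
#109: waits 63, runs 63→80
Sum = 0+6+14+16+35+45+63 = 179.

179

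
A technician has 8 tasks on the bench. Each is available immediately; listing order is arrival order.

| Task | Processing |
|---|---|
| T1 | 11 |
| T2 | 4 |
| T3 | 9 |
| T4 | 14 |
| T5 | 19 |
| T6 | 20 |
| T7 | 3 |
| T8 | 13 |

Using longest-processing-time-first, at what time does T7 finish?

LPT (decreasing processing time): T6 T5 T4 T8 T1 T3 T2 T7.
T6: 0→20
T5: 20→39
T4: 39→53
T8: 53→66
T1: 66→77
T3: 77→86
T2: 86→90
T7: 90→93

93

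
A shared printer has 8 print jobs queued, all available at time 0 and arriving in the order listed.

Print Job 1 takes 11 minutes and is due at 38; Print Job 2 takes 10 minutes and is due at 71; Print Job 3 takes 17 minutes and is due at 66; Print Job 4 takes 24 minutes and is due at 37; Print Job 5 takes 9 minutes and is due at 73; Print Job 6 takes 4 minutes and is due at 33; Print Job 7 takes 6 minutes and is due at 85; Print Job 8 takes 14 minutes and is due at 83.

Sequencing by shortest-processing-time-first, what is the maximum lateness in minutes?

58

SPT (increasing processing time): Print Job 6 Print Job 7 Print Job 5 Print Job 2 Print Job 1 Print Job 8 Print Job 3 Print Job 4.
Print Job 6: 0→4, due 33, lateness -29
Print Job 7: 4→10, due 85, lateness -75
Print Job 5: 10→19, due 73, lateness -54
Print Job 2: 19→29, due 71, lateness -42
Print Job 1: 29→40, due 38, lateness 2
Print Job 8: 40→54, due 83, lateness -29
Print Job 3: 54→71, due 66, lateness 5
Print Job 4: 71→95, due 37, lateness 58
Maximum = 58.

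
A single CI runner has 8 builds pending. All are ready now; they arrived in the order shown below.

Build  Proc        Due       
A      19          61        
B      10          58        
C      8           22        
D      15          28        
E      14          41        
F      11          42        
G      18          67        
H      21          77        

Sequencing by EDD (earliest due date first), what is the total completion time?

EDD (increasing due date): C D E F B A G H.
C: 0→8
D: 8→23
E: 23→37
F: 37→48
B: 48→58
A: 58→77
G: 77→95
H: 95→116
Sum = 8+23+37+48+58+77+95+116 = 462.

462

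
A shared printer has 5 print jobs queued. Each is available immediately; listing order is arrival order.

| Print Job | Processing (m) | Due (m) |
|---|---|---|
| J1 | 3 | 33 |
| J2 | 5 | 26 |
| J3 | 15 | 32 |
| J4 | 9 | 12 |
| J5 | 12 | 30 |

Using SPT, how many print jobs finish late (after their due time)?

2

SPT (increasing processing time): J1 J2 J4 J5 J3.
J1: 0→3, due 33, tardiness 0
J2: 3→8, due 26, tardiness 0
J4: 8→17, due 12, tardiness 5
J5: 17→29, due 30, tardiness 0
J3: 29→44, due 32, tardiness 12
Late print jobs: 2.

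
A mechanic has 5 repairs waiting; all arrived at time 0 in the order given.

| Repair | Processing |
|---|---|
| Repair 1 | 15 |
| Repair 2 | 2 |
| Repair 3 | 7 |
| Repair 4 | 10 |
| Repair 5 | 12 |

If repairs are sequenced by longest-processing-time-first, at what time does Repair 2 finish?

46

LPT (decreasing processing time): Repair 1 Repair 5 Repair 4 Repair 3 Repair 2.
Repair 1: 0→15
Repair 5: 15→27
Repair 4: 27→37
Repair 3: 37→44
Repair 2: 44→46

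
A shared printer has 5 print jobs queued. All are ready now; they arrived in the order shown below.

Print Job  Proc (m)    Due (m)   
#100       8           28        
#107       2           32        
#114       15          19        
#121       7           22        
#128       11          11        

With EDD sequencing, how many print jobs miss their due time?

4

EDD (increasing due date): #128 #114 #121 #100 #107.
#128: 0→11, due 11, tardiness 0
#114: 11→26, due 19, tardiness 7
#121: 26→33, due 22, tardiness 11
#100: 33→41, due 28, tardiness 13
#107: 41→43, due 32, tardiness 11
Late print jobs: 4.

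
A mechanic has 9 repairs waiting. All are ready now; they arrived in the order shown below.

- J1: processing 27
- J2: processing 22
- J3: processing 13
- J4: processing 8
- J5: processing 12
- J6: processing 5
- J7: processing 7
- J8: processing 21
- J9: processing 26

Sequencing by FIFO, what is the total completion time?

727

FIFO (arrival order): J1 J2 J3 J4 J5 J6 J7 J8 J9.
J1: 0→27
J2: 27→49
J3: 49→62
J4: 62→70
J5: 70→82
J6: 82→87
J7: 87→94
J8: 94→115
J9: 115→141
Sum = 27+49+62+70+82+87+94+115+141 = 727.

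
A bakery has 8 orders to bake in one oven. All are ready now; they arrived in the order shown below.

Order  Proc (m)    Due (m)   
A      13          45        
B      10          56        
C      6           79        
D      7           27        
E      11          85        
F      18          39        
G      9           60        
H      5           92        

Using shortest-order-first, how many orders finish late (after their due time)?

SPT (increasing processing time): H C D G B E A F.
H: 0→5, due 92, tardiness 0
C: 5→11, due 79, tardiness 0
D: 11→18, due 27, tardiness 0
G: 18→27, due 60, tardiness 0
B: 27→37, due 56, tardiness 0
E: 37→48, due 85, tardiness 0
A: 48→61, due 45, tardiness 16
F: 61→79, due 39, tardiness 40
Late orders: 2.

2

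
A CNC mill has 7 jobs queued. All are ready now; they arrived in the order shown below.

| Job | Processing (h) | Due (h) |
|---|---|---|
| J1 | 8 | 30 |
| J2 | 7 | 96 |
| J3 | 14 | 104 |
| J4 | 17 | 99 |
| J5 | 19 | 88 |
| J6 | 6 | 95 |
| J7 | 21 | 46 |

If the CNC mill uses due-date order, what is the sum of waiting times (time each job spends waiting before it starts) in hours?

EDD (increasing due date): J1 J7 J5 J6 J2 J4 J3.
J1: waits 0, runs 0→8
J7: waits 8, runs 8→29
J5: waits 29, runs 29→48
J6: waits 48, runs 48→54
J2: waits 54, runs 54→61
J4: waits 61, runs 61→78
J3: waits 78, runs 78→92
Sum = 0+8+29+48+54+61+78 = 278.

278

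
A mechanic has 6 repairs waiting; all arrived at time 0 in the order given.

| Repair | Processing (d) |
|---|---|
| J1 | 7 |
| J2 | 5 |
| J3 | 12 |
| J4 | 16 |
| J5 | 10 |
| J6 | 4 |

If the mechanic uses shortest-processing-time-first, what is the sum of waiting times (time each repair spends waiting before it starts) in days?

SPT (increasing processing time): J6 J2 J1 J5 J3 J4.
J6: waits 0, runs 0→4
J2: waits 4, runs 4→9
J1: waits 9, runs 9→16
J5: waits 16, runs 16→26
J3: waits 26, runs 26→38
J4: waits 38, runs 38→54
Sum = 0+4+9+16+26+38 = 93.

93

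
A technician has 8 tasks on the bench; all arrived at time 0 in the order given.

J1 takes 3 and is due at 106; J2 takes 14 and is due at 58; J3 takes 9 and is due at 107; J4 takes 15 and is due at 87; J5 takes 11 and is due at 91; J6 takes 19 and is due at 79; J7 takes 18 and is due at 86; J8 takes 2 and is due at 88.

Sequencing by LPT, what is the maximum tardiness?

8

LPT (decreasing processing time): J6 J7 J4 J2 J5 J3 J1 J8.
J6: 0→19, due 79, tardiness 0
J7: 19→37, due 86, tardiness 0
J4: 37→52, due 87, tardiness 0
J2: 52→66, due 58, tardiness 8
J5: 66→77, due 91, tardiness 0
J3: 77→86, due 107, tardiness 0
J1: 86→89, due 106, tardiness 0
J8: 89→91, due 88, tardiness 3
Maximum = 8.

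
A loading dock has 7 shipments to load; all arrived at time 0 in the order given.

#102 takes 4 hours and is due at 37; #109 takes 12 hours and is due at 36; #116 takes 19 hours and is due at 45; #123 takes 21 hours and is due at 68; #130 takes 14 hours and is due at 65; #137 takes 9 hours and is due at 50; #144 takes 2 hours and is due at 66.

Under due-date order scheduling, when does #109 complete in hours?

12

EDD (increasing due date): #109 #102 #116 #137 #130 #144 #123.
#109: 0→12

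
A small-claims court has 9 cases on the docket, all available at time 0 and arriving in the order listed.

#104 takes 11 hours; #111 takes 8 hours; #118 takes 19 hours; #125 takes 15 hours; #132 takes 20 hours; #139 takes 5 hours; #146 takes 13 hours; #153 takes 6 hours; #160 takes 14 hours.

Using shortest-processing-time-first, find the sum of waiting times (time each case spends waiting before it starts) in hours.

328

SPT (increasing processing time): #139 #153 #111 #104 #146 #160 #125 #118 #132.
#139: waits 0, runs 0→5
#153: waits 5, runs 5→11
#111: waits 11, runs 11→19
#104: waits 19, runs 19→30
#146: waits 30, runs 30→43
#160: waits 43, runs 43→57
#125: waits 57, runs 57→72
#118: waits 72, runs 72→91
#132: waits 91, runs 91→111
Sum = 0+5+11+19+30+43+57+72+91 = 328.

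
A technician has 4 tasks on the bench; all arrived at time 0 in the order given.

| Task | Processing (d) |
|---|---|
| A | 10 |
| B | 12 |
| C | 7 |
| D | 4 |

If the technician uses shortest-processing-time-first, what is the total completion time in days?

SPT (increasing processing time): D C A B.
D: 0→4
C: 4→11
A: 11→21
B: 21→33
Sum = 4+11+21+33 = 69.

69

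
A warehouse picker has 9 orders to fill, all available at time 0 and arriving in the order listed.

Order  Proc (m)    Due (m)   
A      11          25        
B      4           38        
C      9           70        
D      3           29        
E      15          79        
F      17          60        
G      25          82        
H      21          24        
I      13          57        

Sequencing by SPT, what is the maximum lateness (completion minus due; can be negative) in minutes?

69

SPT (increasing processing time): D B C A I E F H G.
D: 0→3, due 29, lateness -26
B: 3→7, due 38, lateness -31
C: 7→16, due 70, lateness -54
A: 16→27, due 25, lateness 2
I: 27→40, due 57, lateness -17
E: 40→55, due 79, lateness -24
F: 55→72, due 60, lateness 12
H: 72→93, due 24, lateness 69
G: 93→118, due 82, lateness 36
Maximum = 69.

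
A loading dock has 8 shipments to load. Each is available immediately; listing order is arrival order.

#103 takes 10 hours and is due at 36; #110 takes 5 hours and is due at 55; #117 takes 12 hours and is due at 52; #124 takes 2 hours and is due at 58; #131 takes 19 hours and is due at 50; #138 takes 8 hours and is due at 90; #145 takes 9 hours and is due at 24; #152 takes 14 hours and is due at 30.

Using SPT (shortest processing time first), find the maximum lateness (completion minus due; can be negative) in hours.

30

SPT (increasing processing time): #124 #110 #138 #145 #103 #117 #152 #131.
#124: 0→2, due 58, lateness -56
#110: 2→7, due 55, lateness -48
#138: 7→15, due 90, lateness -75
#145: 15→24, due 24, lateness 0
#103: 24→34, due 36, lateness -2
#117: 34→46, due 52, lateness -6
#152: 46→60, due 30, lateness 30
#131: 60→79, due 50, lateness 29
Maximum = 30.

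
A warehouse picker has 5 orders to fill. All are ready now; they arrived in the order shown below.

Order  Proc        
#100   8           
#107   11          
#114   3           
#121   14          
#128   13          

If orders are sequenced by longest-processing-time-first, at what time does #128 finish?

LPT (decreasing processing time): #121 #128 #107 #100 #114.
#121: 0→14
#128: 14→27

27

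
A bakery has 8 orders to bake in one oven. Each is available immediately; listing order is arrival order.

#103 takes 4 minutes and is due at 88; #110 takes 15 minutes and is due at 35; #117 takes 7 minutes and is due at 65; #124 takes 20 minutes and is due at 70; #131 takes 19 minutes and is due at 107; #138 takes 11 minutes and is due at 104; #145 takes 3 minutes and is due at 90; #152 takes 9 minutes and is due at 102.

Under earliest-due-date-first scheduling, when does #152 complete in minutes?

EDD (increasing due date): #110 #117 #124 #103 #145 #152 #138 #131.
#110: 0→15
#117: 15→22
#124: 22→42
#103: 42→46
#145: 46→49
#152: 49→58

58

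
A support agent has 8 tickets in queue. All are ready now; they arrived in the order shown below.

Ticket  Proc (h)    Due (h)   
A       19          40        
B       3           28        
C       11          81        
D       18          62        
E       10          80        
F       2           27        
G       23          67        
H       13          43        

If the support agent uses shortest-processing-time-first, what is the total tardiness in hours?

68

SPT (increasing processing time): F B E C H D A G.
F: 0→2, due 27, tardiness 0
B: 2→5, due 28, tardiness 0
E: 5→15, due 80, tardiness 0
C: 15→26, due 81, tardiness 0
H: 26→39, due 43, tardiness 0
D: 39→57, due 62, tardiness 0
A: 57→76, due 40, tardiness 36
G: 76→99, due 67, tardiness 32
Sum = 0+0+0+0+0+0+36+32 = 68.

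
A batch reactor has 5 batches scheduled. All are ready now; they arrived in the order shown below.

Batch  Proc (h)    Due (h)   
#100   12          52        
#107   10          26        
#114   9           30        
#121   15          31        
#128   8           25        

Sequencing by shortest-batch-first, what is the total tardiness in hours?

24

SPT (increasing processing time): #128 #114 #107 #100 #121.
#128: 0→8, due 25, tardiness 0
#114: 8→17, due 30, tardiness 0
#107: 17→27, due 26, tardiness 1
#100: 27→39, due 52, tardiness 0
#121: 39→54, due 31, tardiness 23
Sum = 0+0+1+0+23 = 24.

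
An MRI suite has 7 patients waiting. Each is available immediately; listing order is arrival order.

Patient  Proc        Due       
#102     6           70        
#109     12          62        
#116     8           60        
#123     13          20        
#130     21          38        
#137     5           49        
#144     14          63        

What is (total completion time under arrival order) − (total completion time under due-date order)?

FIFO (arrival order): #102 #109 #116 #123 #130 #137 #144.
#102: 0→6
#109: 6→18
#116: 18→26
#123: 26→39
#130: 39→60
#137: 60→65
#144: 65→79
Sum = 6+18+26+39+60+65+79 = 293.
EDD (increasing due date): #123 #130 #137 #116 #109 #144 #102.
#123: 0→13
#130: 13→34
#137: 34→39
#116: 39→47
#109: 47→59
#144: 59→73
#102: 73→79
Sum = 13+34+39+47+59+73+79 = 344.
Difference = 293 − 344 = -51.

-51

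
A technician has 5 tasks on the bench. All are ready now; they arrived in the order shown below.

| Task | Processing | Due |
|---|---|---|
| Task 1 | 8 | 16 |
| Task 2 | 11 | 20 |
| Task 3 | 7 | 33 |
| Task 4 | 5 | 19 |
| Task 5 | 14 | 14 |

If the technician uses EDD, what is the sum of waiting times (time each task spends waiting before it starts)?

EDD (increasing due date): Task 5 Task 1 Task 4 Task 2 Task 3.
Task 5: waits 0, runs 0→14
Task 1: waits 14, runs 14→22
Task 4: waits 22, runs 22→27
Task 2: waits 27, runs 27→38
Task 3: waits 38, runs 38→45
Sum = 0+14+22+27+38 = 101.

101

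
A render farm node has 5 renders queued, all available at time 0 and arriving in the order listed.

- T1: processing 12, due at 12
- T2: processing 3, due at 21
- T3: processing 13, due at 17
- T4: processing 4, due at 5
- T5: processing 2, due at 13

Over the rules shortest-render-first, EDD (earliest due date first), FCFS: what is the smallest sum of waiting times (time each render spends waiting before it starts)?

37

SPT (increasing processing time): T5 T2 T4 T1 T3.
T5: waits 0, runs 0→2
T2: waits 2, runs 2→5
T4: waits 5, runs 5→9
T1: waits 9, runs 9→21
T3: waits 21, runs 21→34
Sum = 0+2+5+9+21 = 37.
EDD (increasing due date): T4 T1 T5 T3 T2.
T4: waits 0, runs 0→4
T1: waits 4, runs 4→16
T5: waits 16, runs 16→18
T3: waits 18, runs 18→31
T2: waits 31, runs 31→34
Sum = 0+4+16+18+31 = 69.
FIFO (arrival order): T1 T2 T3 T4 T5.
T1: waits 0, runs 0→12
T2: waits 12, runs 12→15
T3: waits 15, runs 15→28
T4: waits 28, runs 28→32
T5: waits 32, runs 32→34
Sum = 0+12+15+28+32 = 87.
SPT 37, EDD 69, FIFO 87 → minimum 37.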